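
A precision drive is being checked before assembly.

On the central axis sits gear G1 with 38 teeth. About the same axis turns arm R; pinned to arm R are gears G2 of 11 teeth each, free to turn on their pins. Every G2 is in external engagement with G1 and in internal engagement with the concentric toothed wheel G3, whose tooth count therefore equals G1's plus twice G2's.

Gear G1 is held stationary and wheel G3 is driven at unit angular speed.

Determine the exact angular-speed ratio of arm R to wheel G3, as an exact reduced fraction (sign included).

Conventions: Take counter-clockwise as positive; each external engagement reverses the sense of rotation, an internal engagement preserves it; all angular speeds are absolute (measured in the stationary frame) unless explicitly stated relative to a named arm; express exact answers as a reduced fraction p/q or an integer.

30/49

topology: planetary set — G1 38T / G2 11T / G3 60T, arm = carrier (Willis)
ring teeth: 38 + 2·11 = 60
38(ω_sun−ω_arm) = −60(ω_ring−ω_arm),  ω_sun = 0, ω_ring = 1
38(0−ω_arm) = −60(1−ω_arm)  ⇒  98·ω_arm = 60  ⇒  ω_arm = 30/49
ω_out/ω_in = 30/49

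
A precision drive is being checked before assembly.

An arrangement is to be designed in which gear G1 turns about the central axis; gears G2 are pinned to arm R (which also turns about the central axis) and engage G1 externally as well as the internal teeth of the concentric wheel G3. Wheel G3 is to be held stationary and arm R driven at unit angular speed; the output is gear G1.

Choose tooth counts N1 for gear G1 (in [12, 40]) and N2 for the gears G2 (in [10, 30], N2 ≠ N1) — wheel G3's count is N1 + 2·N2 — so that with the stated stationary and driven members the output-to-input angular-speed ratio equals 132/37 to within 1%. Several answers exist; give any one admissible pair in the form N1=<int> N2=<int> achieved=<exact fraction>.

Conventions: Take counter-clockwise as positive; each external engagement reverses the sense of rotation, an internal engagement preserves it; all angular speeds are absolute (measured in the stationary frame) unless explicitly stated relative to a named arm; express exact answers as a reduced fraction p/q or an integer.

topology: planetary set — design target 132/37, arm = carrier (Willis)
Willis with ω_ring = 0: ω_sun/ω_arm = (N1+N3)/N1; set equal to 132/37  ⇒  N3/N1 = 132/37 − 1 = 95/37
N3 = N1 + 2·N2  ⇒  N2/N1 = (N3/N1 − 1)/2 = (95/37 − 1)/2 = 29/37
smallest multiple with N1 ≥ 12 and N2 ≥ 10: k = 1  ⇒  N1 = 1·37 = 37, N2 = 1·29 = 29 (N1 ≤ 40, N2 ≤ 30, N2 ≠ N1 ✓), N3 = 37 + 2·29 = 95
check: (N1+N3)/N1 with N1 = 37, N3 = 95 gives 132/37; |achieved − target| = 0 ≤ 33/925 ✓

N1=37 N2=29 achieved=132/37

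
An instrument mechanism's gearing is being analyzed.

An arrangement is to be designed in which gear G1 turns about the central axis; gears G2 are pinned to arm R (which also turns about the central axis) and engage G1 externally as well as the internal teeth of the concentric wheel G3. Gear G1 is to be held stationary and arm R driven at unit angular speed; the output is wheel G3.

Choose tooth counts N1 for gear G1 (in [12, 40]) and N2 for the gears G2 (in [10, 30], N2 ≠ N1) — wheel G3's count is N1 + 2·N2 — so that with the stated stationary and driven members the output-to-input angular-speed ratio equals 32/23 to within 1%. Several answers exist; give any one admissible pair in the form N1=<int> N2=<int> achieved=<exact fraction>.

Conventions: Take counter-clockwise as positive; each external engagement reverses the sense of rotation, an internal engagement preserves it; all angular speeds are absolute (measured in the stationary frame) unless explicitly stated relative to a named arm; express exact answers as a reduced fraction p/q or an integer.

N1=18 N2=14 achieved=32/23

topology: planetary set — design target 32/23, arm = carrier (Willis)
Willis with ω_sun = 0: ω_ring/ω_arm = (N1+N3)/N3; set equal to 32/23  ⇒  N3/N1 = 1/(32/23 − 1) = 23/9
N3 = N1 + 2·N2  ⇒  N2/N1 = (N3/N1 − 1)/2 = (23/9 − 1)/2 = 7/9
smallest multiple with N1 ≥ 12 and N2 ≥ 10: k = 2  ⇒  N1 = 2·9 = 18, N2 = 2·7 = 14 (N1 ≤ 40, N2 ≤ 30, N2 ≠ N1 ✓), N3 = 18 + 2·14 = 46
check: (N1+N3)/N3 with N1 = 18, N3 = 46 gives 32/23; |achieved − target| = 0 ≤ 8/575 ✓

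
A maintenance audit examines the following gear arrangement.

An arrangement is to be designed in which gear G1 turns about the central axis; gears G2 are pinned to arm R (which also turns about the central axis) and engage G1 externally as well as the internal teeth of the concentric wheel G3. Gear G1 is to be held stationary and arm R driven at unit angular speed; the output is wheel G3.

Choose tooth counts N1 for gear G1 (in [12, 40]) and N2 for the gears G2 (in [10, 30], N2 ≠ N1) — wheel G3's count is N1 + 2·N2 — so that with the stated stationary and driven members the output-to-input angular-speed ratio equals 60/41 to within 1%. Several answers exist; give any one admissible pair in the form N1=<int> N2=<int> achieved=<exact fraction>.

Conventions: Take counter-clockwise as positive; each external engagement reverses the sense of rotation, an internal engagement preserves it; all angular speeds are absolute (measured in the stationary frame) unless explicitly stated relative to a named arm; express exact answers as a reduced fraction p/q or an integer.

N1=19 N2=11 achieved=60/41

class = planetary set [ratio 60/41 wanted; Willis about the carrier]
Willis with ω_sun = 0: ω_ring/ω_arm = (N1+N3)/N3; set equal to 60/41  ⇒  N3/N1 = 1/(60/41 − 1) = 41/19
N3 = N1 + 2·N2  ⇒  N2/N1 = (N3/N1 − 1)/2 = (41/19 − 1)/2 = 11/19
smallest multiple with N1 ≥ 12 and N2 ≥ 10: k = 1  ⇒  N1 = 1·19 = 19, N2 = 1·11 = 11 (N1 ≤ 40, N2 ≤ 30, N2 ≠ N1 ✓), N3 = 19 + 2·11 = 41
check: (N1+N3)/N3 with N1 = 19, N3 = 41 gives 60/41; |achieved − target| = 0 ≤ 3/205 ✓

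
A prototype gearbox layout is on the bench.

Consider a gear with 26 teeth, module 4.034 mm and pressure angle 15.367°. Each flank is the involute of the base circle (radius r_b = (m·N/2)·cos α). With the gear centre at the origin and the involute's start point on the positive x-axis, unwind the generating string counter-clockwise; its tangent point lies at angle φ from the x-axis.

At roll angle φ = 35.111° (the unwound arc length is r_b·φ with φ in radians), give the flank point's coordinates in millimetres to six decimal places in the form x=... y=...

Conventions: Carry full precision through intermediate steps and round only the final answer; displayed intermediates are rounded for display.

single-mesh involute tooth geometry (26T wheel at module 4.034)
pitch radius r_p = m·N/2 = 4.034·26/2 = 52.442000
base radius r_b = r_p·cos α = 52.442000·cos 15.367° = 50.567104
roll angle φ = 35.111° = 0.61280255 rad
x = r_b·(cos φ + φ·sin φ) = 59.188807
y = r_b·(sin φ − φ·cos φ) = 3.735176

x=59.188807 y=3.735176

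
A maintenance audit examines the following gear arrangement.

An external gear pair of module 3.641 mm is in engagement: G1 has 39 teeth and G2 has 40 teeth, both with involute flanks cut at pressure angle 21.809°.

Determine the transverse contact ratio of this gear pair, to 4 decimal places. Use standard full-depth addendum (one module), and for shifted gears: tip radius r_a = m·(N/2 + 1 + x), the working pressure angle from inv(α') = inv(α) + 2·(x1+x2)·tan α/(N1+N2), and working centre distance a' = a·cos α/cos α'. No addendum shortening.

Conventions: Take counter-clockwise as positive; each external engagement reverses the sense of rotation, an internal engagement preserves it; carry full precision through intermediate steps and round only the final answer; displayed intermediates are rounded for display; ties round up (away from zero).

1.6287

single-mesh involute tooth geometry (39T engaging 40T at module 3.641)
base radii: r_b1 = 65.917887, r_b2 = 67.608089
tip radii: r_a1 = 74.640500, r_a2 = 76.461000
no profile shift: α' = α, a' = a
action lengths: √(r_a1²−r_b1²) = 35.014803, √(r_a2²−r_b2²) = 35.713174
base pitch p_b = π·m·cos α = 10.619854
CR = (35.014803 + 35.713174 − 143.819500·sin 21.80900°)/10.619854 = 1.628748
contact ratio ≈ 1.6287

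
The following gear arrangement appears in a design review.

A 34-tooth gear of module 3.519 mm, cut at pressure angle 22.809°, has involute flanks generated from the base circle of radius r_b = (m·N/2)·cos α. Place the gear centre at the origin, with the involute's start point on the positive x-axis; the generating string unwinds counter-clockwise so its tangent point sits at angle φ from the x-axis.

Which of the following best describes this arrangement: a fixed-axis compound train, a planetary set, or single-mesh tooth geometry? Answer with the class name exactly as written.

single-mesh tooth geometry

class = single-mesh tooth geometry [base-circle involute, m = 3.519, 34T]
classification: single-mesh tooth geometry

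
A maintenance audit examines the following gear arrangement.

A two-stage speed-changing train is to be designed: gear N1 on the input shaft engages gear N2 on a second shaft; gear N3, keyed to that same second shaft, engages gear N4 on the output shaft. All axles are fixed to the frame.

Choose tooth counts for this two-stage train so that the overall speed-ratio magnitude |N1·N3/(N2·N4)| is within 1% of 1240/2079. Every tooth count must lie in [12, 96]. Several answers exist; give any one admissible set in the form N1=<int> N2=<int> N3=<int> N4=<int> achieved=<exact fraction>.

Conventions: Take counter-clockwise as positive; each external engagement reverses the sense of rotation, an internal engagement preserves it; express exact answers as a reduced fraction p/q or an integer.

design class (target 1240/2079): fixed-axis compound train
target = 1240/2079 in lowest terms: an exact hit needs N1·N3 = k·1240 and N2·N4 = k·2079 for one integer k, every count in [12, 96]; additionally prefer no 1:1 stage (N1 ≠ N2, N3 ≠ N4)
k = 1: N1·N3 = 1240 = 20·62, N2·N4 = 2079 = 27·77
achieved = 20·62/(27·77) = 1240/2079; |achieved − target| = 0 ≤ 62/10395 ✓

N1=20 N2=27 N3=62 N4=77 achieved=1240/2079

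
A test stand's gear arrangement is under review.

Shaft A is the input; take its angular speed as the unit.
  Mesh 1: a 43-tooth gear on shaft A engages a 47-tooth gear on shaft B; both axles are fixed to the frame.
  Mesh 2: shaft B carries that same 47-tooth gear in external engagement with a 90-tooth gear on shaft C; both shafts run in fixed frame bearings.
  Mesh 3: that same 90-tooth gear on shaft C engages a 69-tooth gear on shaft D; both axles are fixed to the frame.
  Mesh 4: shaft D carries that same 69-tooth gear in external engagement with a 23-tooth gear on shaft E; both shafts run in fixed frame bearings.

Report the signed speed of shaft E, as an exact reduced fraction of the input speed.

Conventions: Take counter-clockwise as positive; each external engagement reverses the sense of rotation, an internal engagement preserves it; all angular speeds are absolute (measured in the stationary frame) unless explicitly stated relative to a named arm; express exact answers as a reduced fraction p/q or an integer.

43/23

4-mesh fixed-axis compound train (all bearings frame-fixed)
mesh 1 [43T→47T]: |ω|/ω_in = 1×43/47 = 43/47, sense flips to −
mesh 2 [47T→90T]: |ω|/ω_in = (43/47)×47/90 = 43/90, sense flips to +
mesh 3 [90T→69T]: |ω|/ω_in = (43/90)×90/69 = 43/69, sense flips to −
mesh 4 [69T→23T]: |ω|/ω_in = (43/69)×69/23 = 43/23, sense flips to +
signed output speed (× input speed) = 43/23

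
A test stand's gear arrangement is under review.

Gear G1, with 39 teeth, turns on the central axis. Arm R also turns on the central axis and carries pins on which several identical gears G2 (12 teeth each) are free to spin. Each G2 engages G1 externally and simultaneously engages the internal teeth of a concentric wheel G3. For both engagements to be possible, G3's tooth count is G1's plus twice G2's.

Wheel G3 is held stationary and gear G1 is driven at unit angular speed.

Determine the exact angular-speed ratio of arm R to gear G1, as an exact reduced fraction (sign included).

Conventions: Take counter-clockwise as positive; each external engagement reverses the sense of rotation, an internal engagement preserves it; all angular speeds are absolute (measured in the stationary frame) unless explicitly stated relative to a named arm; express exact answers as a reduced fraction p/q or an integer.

13/34

topology: planetary set — G1 39T / G2 12T / G3 63T, arm = carrier (Willis)
ring teeth: 39 + 2·12 = 63
39(ω_sun−ω_arm) = −63(ω_ring−ω_arm),  ω_ring = 0, ω_sun = 1
39(1−ω_arm) = −63(0−ω_arm)  ⇒  102·ω_arm = 39  ⇒  ω_arm = 13/34
ω_out/ω_in = 13/34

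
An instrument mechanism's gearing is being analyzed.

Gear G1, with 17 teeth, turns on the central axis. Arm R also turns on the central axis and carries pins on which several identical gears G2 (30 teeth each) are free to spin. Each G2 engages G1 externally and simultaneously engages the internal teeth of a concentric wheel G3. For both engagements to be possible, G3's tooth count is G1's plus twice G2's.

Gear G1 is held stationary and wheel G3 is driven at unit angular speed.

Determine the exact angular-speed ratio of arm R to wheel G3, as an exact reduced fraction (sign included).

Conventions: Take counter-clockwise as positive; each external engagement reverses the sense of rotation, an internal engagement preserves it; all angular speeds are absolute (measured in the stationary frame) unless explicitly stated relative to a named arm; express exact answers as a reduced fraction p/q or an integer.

77/94

topology: planetary set — G1 17T / G2 30T / G3 77T, arm = carrier (Willis)
ring teeth: 17 + 2·30 = 77
17(ω_sun−ω_arm) = −77(ω_ring−ω_arm),  ω_sun = 0, ω_ring = 1
17(0−ω_arm) = −77(1−ω_arm)  ⇒  94·ω_arm = 77  ⇒  ω_arm = 77/94
ω_out/ω_in = 77/94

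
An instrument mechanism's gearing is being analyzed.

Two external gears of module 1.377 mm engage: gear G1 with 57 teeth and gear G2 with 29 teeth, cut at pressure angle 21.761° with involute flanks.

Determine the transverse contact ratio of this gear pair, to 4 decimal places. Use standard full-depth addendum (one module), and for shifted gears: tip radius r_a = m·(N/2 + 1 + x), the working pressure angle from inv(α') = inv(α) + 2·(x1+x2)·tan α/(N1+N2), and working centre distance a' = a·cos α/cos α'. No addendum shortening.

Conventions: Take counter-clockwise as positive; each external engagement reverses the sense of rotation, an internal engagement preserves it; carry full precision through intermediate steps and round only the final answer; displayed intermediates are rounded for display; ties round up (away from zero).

1.6305

recognized (one external pair, fixed centres): single-mesh tooth geometry, m = 1.377, N1 = 57, N2 = 29
base radii: r_b1 = 36.447874, r_b2 = 18.543655
tip radii: r_a1 = 40.621500, r_a2 = 21.343500
no profile shift: α' = α, a' = a
action lengths: √(r_a1²−r_b1²) = 17.934847, √(r_a2²−r_b2²) = 10.567774
base pitch p_b = π·m·cos α = 4.017697
CR = (17.934847 + 10.567774 − 59.211000·sin 21.76100°)/4.017697 = 1.630533
contact ratio ≈ 1.6305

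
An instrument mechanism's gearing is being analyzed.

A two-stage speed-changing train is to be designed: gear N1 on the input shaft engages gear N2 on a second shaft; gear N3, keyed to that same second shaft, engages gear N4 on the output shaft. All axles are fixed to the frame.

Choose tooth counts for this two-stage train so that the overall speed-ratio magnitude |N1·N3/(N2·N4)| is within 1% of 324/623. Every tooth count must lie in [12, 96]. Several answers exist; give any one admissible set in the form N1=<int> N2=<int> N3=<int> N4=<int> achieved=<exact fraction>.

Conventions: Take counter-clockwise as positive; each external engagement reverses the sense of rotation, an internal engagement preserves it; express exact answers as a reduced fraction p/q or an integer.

N1=12 N2=14 N3=54 N4=89 achieved=324/623

2-stage fixed-axis compound train for ratio 324/623
target = 324/623 in lowest terms: an exact hit needs N1·N3 = k·324 and N2·N4 = k·623 for one integer k, every count in [12, 96]; additionally prefer no 1:1 stage (N1 ≠ N2, N3 ≠ N4)
k = 1: no 1:1-free in-range split of k·324 and k·623 into factor pairs; take k = 2
k = 2: N1·N3 = 648 = 12·54, N2·N4 = 1246 = 14·89
achieved = 12·54/(14·89) = 324/623; |achieved − target| = 0 ≤ 81/15575 ✓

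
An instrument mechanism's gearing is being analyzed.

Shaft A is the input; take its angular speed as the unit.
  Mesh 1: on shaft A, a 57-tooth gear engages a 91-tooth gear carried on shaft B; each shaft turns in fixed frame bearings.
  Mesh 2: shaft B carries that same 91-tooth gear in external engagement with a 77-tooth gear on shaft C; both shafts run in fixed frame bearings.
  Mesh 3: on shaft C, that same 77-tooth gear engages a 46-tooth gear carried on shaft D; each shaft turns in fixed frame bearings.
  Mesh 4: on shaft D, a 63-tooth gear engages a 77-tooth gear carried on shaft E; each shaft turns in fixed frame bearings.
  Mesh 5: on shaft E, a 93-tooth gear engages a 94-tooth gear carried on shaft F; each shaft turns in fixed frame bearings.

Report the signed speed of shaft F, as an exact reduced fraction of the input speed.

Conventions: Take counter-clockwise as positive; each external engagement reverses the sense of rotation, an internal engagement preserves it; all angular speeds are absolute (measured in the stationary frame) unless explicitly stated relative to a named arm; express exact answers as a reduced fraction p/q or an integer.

5-mesh fixed-axis compound train (all bearings frame-fixed)
mesh 1 [57T→91T]: |ω|/ω_in = 1×57/91 = 57/91, sense flips to −
mesh 2 [91T→77T]: |ω|/ω_in = (57/91)×91/77 = 57/77, sense flips to +
mesh 3 [77T→46T]: |ω|/ω_in = (57/77)×77/46 = 57/46, sense flips to −
mesh 4 [63T→77T]: |ω|/ω_in = (57/46)×63/77 = 513/506, sense flips to +
mesh 5 [93T→94T]: |ω|/ω_in = (513/506)×93/94 = 47709/47564, sense flips to −
signed output speed (× input speed) = -47709/47564

-47709/47564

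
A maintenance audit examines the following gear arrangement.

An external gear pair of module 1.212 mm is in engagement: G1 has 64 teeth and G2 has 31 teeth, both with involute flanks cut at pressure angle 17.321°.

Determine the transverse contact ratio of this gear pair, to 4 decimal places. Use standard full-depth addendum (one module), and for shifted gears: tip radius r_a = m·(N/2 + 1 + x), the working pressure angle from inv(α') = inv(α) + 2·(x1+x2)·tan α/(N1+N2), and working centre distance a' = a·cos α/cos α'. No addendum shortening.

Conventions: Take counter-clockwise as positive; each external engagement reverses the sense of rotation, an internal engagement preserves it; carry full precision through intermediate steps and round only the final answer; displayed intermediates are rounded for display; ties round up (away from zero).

single-mesh involute tooth geometry (64T engaging 31T at module 1.212)
base radii: r_b1 = 37.025213, r_b2 = 17.934088
tip radii: r_a1 = 39.996000, r_a2 = 19.998000
no profile shift: α' = α, a' = a
action lengths: √(r_a1²−r_b1²) = 15.126586, √(r_a2²−r_b2²) = 8.848079
base pitch p_b = π·m·cos α = 3.634942
CR = (15.126586 + 8.848079 − 57.570000·sin 17.32100°)/3.634942 = 1.880264
contact ratio ≈ 1.8803

1.8803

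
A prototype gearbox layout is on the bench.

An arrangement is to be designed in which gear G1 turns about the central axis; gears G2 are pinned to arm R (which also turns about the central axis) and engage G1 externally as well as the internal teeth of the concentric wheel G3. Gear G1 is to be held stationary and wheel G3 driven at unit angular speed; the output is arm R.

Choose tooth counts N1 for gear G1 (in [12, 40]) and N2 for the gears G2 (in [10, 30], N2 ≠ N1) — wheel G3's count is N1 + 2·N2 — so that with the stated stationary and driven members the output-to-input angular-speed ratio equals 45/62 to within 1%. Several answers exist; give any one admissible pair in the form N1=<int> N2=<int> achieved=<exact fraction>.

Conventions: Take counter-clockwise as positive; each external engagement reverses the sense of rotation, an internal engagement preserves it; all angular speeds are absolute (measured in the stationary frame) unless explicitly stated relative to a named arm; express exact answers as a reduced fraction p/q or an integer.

N1=17 N2=14 achieved=45/62

planetary set to be sized for 45/62 (Willis relation)
Willis with ω_sun = 0: ω_arm/ω_ring = N3/(N1+N3); set equal to 45/62  ⇒  N3/N1 = (45/62)/(1 − 45/62) = 45/17
N3 = N1 + 2·N2  ⇒  N2/N1 = (N3/N1 − 1)/2 = (45/17 − 1)/2 = 14/17
smallest multiple with N1 ≥ 12 and N2 ≥ 10: k = 1  ⇒  N1 = 1·17 = 17, N2 = 1·14 = 14 (N1 ≤ 40, N2 ≤ 30, N2 ≠ N1 ✓), N3 = 17 + 2·14 = 45
check: N3/(N1+N3) with N1 = 17, N3 = 45 gives 45/62; |achieved − target| = 0 ≤ 9/1240 ✓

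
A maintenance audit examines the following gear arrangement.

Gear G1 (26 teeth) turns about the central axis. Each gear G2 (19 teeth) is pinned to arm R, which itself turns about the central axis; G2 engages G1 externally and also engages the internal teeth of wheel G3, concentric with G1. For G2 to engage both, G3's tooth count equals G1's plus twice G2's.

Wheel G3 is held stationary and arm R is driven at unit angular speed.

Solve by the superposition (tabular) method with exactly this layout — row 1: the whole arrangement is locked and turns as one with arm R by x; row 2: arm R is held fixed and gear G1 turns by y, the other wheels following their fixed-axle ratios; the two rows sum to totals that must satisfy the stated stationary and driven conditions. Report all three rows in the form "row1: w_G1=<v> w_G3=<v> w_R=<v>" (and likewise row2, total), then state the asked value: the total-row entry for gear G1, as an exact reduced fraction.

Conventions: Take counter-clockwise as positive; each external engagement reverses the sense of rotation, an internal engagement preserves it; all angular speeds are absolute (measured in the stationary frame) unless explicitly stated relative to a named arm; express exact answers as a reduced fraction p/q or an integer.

topology: planetary set — G1 26T / G2 19T / G3 64T, arm = carrier (Willis)
row 1: whole set turns with the arm by x
row 2 — arm fixed, fixed-axis ratios: sun y, ring −(26/64)·y, arm 0
boundary: total ω_ring = x − (26/64)·y = 0 and total ω_arm = x = 1  ⇒  y = 32/13, x = 1
row 2 ring = −(26/64)·32/13 = -1
totals (row 1 + row 2): sun 1 + 32/13 = 45/13, ring 1 + (-1) = 0, arm 1 + 0 = 1
asked cell (total, sun) = 45/13

row1: w_G1=1 w_G3=1 w_R=1
row2: w_G1=32/13 w_G3=-1 w_R=0
total: w_G1=45/13 w_G3=0 w_R=1
asked value: 45/13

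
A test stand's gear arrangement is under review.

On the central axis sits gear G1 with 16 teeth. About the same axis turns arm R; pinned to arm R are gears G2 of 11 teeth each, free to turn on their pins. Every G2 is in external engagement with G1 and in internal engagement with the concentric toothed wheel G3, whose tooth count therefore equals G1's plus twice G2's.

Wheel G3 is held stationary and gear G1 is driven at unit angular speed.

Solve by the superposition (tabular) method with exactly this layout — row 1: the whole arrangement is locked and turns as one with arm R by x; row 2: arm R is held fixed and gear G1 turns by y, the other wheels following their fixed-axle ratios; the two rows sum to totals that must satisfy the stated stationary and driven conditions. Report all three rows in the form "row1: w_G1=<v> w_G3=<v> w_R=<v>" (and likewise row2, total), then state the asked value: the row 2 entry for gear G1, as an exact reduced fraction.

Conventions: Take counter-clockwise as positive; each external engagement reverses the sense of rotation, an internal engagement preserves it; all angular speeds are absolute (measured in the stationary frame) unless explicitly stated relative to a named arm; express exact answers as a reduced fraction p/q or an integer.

recognized (axles ride arm R): planetary set, 16/11/38 teeth
row 1 — lock + rotate with arm: ω_sun = ω_ring = ω_arm = x
superposition row 2 [arm held]: sun y, ring −(16/38)·y, arm 0
boundary: total ω_ring = x − (16/38)·y = 0 and total ω_sun = x + y = 1  ⇒  y = 19/27, x = 8/27
row 2 ring = −(16/38)·19/27 = -8/27
totals (row 1 + row 2): sun 8/27 + 19/27 = 1, ring 8/27 + (-8/27) = 0, arm 8/27 + 0 = 8/27
asked cell (row2, sun) = 19/27

row1: w_G1=8/27 w_G3=8/27 w_R=8/27
row2: w_G1=19/27 w_G3=-8/27 w_R=0
total: w_G1=1 w_G3=0 w_R=8/27
asked value: 19/27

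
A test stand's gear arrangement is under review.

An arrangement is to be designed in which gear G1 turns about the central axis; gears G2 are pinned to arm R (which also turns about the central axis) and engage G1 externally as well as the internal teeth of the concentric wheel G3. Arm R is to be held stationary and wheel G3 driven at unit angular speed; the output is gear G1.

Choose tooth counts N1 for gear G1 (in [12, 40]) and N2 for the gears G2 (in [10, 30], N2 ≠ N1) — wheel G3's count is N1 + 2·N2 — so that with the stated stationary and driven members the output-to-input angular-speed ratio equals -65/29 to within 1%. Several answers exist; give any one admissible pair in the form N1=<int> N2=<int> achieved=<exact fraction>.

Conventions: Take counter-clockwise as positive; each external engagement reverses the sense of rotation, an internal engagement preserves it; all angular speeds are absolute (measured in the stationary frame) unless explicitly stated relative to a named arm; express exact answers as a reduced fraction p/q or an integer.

N1=29 N2=18 achieved=-65/29

design class (target -65/29): planetary set
Willis with ω_arm = 0: ω_sun/ω_ring = −N3/N1; set equal to -65/29  ⇒  N3/N1 = −(-65/29) = 65/29
N3 = N1 + 2·N2  ⇒  N2/N1 = (N3/N1 − 1)/2 = (65/29 − 1)/2 = 18/29
smallest multiple with N1 ≥ 12 and N2 ≥ 10: k = 1  ⇒  N1 = 1·29 = 29, N2 = 1·18 = 18 (N1 ≤ 40, N2 ≤ 30, N2 ≠ N1 ✓), N3 = 29 + 2·18 = 65
check: −N3/N1 with N1 = 29, N3 = 65 gives -65/29; |achieved − target| = 0 ≤ 13/580 ✓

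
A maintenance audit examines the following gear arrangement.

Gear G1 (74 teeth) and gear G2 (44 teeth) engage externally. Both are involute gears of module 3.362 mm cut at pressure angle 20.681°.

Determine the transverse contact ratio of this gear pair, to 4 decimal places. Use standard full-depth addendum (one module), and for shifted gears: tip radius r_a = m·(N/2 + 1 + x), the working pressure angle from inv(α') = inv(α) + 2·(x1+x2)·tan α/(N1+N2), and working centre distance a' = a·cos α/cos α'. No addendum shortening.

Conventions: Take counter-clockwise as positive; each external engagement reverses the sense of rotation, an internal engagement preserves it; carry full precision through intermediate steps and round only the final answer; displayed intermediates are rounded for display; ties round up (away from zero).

recognized (one external pair, fixed centres): single-mesh tooth geometry, m = 3.362, N1 = 74, N2 = 44
base radii: r_b1 = 116.378199, r_b2 = 69.197848
tip radii: r_a1 = 127.756000, r_a2 = 77.326000
no profile shift: α' = α, a' = a
action lengths: √(r_a1²−r_b1²) = 52.703987, √(r_a2²−r_b2²) = 34.510405
base pitch p_b = π·m·cos α = 9.881430
CR = (52.703987 + 34.510405 − 198.358000·sin 20.68100°)/9.881430 = 1.736729
contact ratio ≈ 1.7367

1.7367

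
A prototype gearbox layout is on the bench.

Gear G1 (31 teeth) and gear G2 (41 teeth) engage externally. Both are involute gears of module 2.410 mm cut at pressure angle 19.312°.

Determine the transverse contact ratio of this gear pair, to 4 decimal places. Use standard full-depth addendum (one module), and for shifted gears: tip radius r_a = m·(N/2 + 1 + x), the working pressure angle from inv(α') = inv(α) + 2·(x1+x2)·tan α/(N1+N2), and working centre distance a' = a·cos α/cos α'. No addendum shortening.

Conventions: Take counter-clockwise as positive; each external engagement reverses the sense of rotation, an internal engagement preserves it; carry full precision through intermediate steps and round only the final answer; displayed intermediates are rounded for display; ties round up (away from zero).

1.7226

single-mesh involute tooth geometry (31T engaging 41T at module 2.410)
base radii: r_b1 = 35.253098, r_b2 = 46.625065
tip radii: r_a1 = 39.765000, r_a2 = 51.815000
no profile shift: α' = α, a' = a
action lengths: √(r_a1²−r_b1²) = 18.397671, √(r_a2²−r_b2²) = 22.603043
base pitch p_b = π·m·cos α = 7.145218
CR = (18.397671 + 22.603043 − 86.760000·sin 19.31200°)/7.145218 = 1.722570
contact ratio ≈ 1.7226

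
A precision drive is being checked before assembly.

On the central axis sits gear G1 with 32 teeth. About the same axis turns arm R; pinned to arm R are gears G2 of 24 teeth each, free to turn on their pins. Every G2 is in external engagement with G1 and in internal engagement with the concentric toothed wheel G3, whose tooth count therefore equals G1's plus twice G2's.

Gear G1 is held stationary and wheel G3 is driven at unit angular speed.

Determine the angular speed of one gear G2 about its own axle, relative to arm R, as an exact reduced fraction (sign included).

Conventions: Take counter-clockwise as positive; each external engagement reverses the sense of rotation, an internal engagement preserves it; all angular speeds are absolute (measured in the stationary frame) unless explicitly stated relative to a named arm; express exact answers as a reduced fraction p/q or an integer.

20/21

recognized (axles ride arm R): planetary set, 32/24/80 teeth
ring teeth: 32 + 2·24 = 80
32(ω_sun−ω_arm) = −80(ω_ring−ω_arm),  ω_sun = 0, ω_ring = 1
32(0−ω_arm) = −80(1−ω_arm)  ⇒  112·ω_arm = 80  ⇒  ω_arm = 5/7
sun–planet mesh: 32·(0−5/7) = −24·(ω_p−ω_arm)  ⇒  ω_p−ω_arm = 20/21
exact speed ratio = 20/21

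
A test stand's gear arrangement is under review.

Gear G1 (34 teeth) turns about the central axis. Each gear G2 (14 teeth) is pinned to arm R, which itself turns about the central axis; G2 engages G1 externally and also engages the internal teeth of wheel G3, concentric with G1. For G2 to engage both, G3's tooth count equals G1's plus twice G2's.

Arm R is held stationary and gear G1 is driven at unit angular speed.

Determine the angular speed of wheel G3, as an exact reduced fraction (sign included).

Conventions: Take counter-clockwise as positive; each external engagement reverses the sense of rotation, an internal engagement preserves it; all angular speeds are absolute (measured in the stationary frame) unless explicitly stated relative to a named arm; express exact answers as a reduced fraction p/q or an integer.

planetary set (34T centre, 14T on arm, 62T internal) — Willis relation
ring teeth: 34 + 2·14 = 62
34(ω_sun−ω_arm) = −62(ω_ring−ω_arm),  ω_arm = 0, ω_sun = 1
ω_ring = 0 − (34/62)(1−0) = -17/31
exact speed ratio = -17/31

-17/31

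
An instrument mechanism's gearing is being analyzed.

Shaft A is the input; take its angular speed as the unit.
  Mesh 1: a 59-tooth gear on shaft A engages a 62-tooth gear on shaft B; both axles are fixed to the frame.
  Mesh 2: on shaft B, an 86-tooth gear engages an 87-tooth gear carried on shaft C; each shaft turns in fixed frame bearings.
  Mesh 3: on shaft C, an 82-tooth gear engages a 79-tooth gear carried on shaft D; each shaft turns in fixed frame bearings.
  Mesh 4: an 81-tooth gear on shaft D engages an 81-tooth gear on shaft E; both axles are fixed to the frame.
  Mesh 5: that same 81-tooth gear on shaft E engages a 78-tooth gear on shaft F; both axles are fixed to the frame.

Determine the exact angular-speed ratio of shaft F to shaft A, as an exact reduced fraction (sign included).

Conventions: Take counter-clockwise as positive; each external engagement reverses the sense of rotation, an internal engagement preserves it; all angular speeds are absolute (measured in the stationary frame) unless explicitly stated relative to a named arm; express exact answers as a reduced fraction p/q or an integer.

-936153/923273

class = fixed-axis compound train [5 meshes; 5 ratios multiply, 5 sense flips]
mesh 1 [59T→62T]: running ratio 59/62, sense −
mesh 2 [86T→87T]: running ratio 2537/2697, sense +
mesh 3 [82T→79T]: running ratio 208034/213063, sense −
mesh 4 [81T→81T]: running ratio 208034/213063, sense +
mesh 5 [81T→78T]: running ratio 936153/923273, sense −
ω_out/ω_in = -936153/923273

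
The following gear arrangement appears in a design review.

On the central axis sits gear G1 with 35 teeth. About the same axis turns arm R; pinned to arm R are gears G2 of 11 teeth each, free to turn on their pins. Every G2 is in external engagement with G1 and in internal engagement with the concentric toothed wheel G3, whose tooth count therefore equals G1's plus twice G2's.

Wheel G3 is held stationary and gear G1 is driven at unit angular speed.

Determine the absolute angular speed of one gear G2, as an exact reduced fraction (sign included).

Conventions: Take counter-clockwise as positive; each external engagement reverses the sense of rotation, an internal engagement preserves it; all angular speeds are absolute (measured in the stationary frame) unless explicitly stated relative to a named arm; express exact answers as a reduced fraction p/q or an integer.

class = planetary set [G3 = 35+2·11 = 57; Willis about the carrier]
ring teeth: 35 + 2·11 = 57
35(ω_sun−ω_arm) = −57(ω_ring−ω_arm),  ω_ring = 0, ω_sun = 1
35(1−ω_arm) = −57(0−ω_arm)  ⇒  92·ω_arm = 35  ⇒  ω_arm = 35/92
sun–planet mesh: 35·(1−35/92) = −11·(ω_p−ω_arm)  ⇒  ω_p−ω_arm = -1995/1012
ω_p = 35/92 − 1995/1012 = -35/22
exact speed ratio = -35/22

-35/22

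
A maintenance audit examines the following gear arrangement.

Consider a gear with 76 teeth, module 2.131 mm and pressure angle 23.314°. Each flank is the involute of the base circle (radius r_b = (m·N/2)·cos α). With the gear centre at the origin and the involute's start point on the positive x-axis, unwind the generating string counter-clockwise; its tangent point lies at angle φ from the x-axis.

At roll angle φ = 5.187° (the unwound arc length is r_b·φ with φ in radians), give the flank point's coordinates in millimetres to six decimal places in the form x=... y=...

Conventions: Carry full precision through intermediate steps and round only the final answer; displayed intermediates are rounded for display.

single-mesh involute tooth geometry (76T wheel at module 2.131)
pitch radius r_p = m·N/2 = 2.131·76/2 = 80.978000
base radius r_b = r_p·cos α = 80.978000·cos 23.314° = 74.366122
roll angle φ = 5.187° = 0.09053023 rad
x = r_b·(cos φ + φ·sin φ) = 74.670240
y = r_b·(sin φ − φ·cos φ) = 0.018377

x=74.670240 y=0.018377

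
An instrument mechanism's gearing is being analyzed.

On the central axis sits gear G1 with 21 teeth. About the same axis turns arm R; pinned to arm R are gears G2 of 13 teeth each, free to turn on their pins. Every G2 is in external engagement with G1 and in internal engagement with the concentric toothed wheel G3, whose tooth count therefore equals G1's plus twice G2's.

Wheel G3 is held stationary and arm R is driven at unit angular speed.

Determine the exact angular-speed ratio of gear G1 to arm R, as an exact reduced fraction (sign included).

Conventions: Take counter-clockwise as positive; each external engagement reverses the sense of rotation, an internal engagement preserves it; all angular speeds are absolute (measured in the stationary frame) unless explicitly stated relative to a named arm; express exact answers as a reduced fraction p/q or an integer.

class = planetary set [G3 = 21+2·13 = 47; Willis about the carrier]
ring teeth: 21 + 2·13 = 47
21(ω_sun−ω_arm) = −47(ω_ring−ω_arm),  ω_ring = 0, ω_arm = 1
ω_sun = 1 − (47/21)(0−1) = 68/21
ω_out/ω_in = 68/21

68/21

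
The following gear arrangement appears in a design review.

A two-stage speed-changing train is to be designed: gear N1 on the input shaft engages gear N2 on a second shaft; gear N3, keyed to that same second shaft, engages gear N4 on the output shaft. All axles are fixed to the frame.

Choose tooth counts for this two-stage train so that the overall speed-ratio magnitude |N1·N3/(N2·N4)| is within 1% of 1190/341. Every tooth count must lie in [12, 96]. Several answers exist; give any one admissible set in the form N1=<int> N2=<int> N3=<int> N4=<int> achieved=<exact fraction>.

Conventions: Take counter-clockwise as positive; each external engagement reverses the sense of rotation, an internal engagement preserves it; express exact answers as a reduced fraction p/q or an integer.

topology: fixed-axis compound train — 2 stages, target 1190/341
target = 1190/341 in lowest terms: an exact hit needs N1·N3 = k·1190 and N2·N4 = k·341 for one integer k, every count in [12, 96]; additionally prefer no 1:1 stage (N1 ≠ N2, N3 ≠ N4)
k = 1: no 1:1-free in-range split of k·1190 and k·341 into factor pairs; take k = 2
k = 2: N1·N3 = 2380 = 28·85, N2·N4 = 682 = 22·31
achieved = 28·85/(22·31) = 1190/341; |achieved − target| = 0 ≤ 119/3410 ✓

N1=28 N2=22 N3=85 N4=31 achieved=1190/341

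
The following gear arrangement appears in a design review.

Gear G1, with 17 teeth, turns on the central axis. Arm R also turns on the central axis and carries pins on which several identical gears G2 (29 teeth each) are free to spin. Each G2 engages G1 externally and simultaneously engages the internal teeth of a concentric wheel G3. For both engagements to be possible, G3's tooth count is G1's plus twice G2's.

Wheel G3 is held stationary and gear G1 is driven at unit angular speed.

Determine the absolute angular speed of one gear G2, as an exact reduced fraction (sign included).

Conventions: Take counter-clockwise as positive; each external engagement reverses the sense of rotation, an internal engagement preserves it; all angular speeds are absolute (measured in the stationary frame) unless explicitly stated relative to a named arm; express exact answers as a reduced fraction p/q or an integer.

recognized (axles ride arm R): planetary set, 17/29/75 teeth
ring teeth: 17 + 2·29 = 75
17(ω_sun−ω_arm) = −75(ω_ring−ω_arm),  ω_ring = 0, ω_sun = 1
17(1−ω_arm) = −75(0−ω_arm)  ⇒  92·ω_arm = 17  ⇒  ω_arm = 17/92
sun–planet mesh: 17·(1−17/92) = −29·(ω_p−ω_arm)  ⇒  ω_p−ω_arm = -1275/2668
ω_p = 17/92 − 1275/2668 = -17/58
exact speed ratio = -17/58

-17/58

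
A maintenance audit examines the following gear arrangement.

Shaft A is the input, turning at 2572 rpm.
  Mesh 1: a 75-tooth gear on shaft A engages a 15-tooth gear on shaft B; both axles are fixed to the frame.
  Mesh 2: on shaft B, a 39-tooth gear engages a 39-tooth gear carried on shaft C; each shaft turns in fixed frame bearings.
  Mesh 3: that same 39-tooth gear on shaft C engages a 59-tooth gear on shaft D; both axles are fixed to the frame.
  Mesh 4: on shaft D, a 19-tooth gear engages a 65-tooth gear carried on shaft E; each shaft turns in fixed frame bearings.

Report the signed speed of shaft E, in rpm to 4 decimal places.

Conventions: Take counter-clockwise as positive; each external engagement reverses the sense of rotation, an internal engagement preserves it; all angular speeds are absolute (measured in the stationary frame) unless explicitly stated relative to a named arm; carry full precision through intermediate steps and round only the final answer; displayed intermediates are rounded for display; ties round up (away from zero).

4-mesh fixed-axis compound train (all bearings frame-fixed)
mesh 1 [75T→15T]: ω = 2572.0000×75/15 = 12860.0000 rpm, sense flips to −
mesh 2 [39T→39T]: ω = 12860.0000×39/39 = 12860.0000 rpm, sense flips to +
mesh 3 [39T→59T]: ω = 12860.0000×39/59 = 8500.6780 rpm, sense flips to −
mesh 4 [19T→65T]: ω = 8500.6780×19/65 = 2484.8136 rpm, sense flips to +
signed output speed = +2484.8136 rpm

+2484.8136 rpm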